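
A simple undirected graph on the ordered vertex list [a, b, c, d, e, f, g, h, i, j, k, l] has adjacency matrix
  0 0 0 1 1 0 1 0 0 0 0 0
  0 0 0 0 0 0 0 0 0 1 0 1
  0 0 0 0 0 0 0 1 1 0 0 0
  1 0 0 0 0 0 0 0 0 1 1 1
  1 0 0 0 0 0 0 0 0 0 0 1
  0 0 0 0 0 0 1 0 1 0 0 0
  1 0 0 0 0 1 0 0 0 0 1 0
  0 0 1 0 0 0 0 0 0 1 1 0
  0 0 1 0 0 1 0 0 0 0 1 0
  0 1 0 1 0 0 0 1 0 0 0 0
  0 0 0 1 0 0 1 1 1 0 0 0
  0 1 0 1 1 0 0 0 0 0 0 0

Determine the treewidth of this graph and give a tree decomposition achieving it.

Treewidth 3.
One such decomposition:
Bags: B1 = {a, b, e, l}  B2 = {a, b, d, l}  B3 = {a, b, d, j}  B4 = {a, d, g, j}  B5 = {d, g, j, k}  B6 = {g, h, j, k}  B7 = {f, g, h, k}  B8 = {f, h, i, k}  B9 = {c, f, h, i}
Tree: B1–B2, B2–B3, B3–B4, B4–B5, B5–B6, B6–B7, B7–B8, B8–B9

Each bag holds 4 vertices, so the decomposition has width 3, which upper-bounds the treewidth. For the lower bound: the 4 vertex sets {b,e,l}, {a}, {d}, {g,h,j,k} are disjoint, each induces a connected subgraph, and every pair is joined by at least one edge of G. Contracting each set to a single vertex therefore yields K_{4} as a minor, and since treewidth is minor-monotone, tw(G) ≥ tw(K_{4}) = 3. Therefore the treewidth is 3.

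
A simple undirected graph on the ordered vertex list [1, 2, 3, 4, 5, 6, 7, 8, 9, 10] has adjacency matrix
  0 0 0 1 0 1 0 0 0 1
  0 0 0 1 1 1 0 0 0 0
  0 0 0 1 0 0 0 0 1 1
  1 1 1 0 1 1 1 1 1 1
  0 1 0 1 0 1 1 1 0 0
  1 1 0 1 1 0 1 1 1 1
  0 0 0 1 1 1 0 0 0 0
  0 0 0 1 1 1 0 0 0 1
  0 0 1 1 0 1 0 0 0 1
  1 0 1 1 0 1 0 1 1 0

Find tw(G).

3

A width-3 tree decomposition is:
Bags: B1 = {4, 6, 9, 10}  B2 = {3, 4, 9, 10}  B3 = {4, 6, 8, 10}  B4 = {4, 5, 6, 8}  B5 = {4, 5, 6, 7}  B6 = {1, 4, 6, 10}  B7 = {2, 4, 5, 6}
Tree: B1–B2, B1–B3, B3–B4, B4–B5, B3–B6, B5–B7
Each bag holds 4 vertices, so the decomposition has width 3, which upper-bounds the treewidth. For the lower bound, the 4 vertices {3, 4, 9, 10} are pairwise adjacent, and any tree decomposition puts a clique entirely inside one bag — forcing width ≥ 3. The upper and lower bounds meet at 3, so that is the treewidth.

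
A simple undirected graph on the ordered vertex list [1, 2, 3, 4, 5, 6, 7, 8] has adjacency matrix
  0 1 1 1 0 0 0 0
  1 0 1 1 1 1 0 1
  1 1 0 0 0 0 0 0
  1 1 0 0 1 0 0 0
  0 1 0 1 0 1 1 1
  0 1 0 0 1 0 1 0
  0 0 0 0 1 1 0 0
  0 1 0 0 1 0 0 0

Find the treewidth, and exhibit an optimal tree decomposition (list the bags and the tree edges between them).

Each bag holds 3 vertices, so the decomposition has width 2, which upper-bounds the treewidth. On the other hand G contains the 3-clique {1, 2, 3}. A clique must lie in a single bag of any decomposition, so no decomposition can have width below 2. Combining the bounds, tw(G) = 2.

Treewidth 2.
One optimal decomposition is:
Bags: B1 = {2, 4, 5}  B2 = {2, 5, 6}  B3 = {2, 5, 8}  B4 = {1, 2, 4}  B5 = {5, 6, 7}  B6 = {1, 2, 3}
Tree: B1–B2, B2–B3, B1–B4, B2–B5, B4–B6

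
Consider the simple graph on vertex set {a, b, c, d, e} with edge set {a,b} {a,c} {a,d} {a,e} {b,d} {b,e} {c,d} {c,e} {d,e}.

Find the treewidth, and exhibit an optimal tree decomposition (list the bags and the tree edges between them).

Every bag has size at most 4, so the width is 4 − 1 = 3 and tw(G) ≤ 3. For the lower bound, the 4 vertices {a, c, d, e} are pairwise adjacent, and any tree decomposition puts a clique entirely inside one bag — forcing width ≥ 3. The upper and lower bounds meet at 3, so that is the treewidth.

Treewidth 3.
One such decomposition:
Bags: B1 = {a, b, d, e}  B2 = {a, c, d, e}
Tree: B1–B2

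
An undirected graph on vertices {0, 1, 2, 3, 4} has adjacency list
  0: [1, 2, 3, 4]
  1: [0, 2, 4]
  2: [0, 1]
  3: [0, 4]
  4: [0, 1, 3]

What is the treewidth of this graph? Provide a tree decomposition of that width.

The largest bag has 3 vertices, giving width 2; this decomposition certifies tw(G) ≤ 2. For the lower bound, the 3 vertices {0, 1, 2} are pairwise adjacent, and any tree decomposition puts a clique entirely inside one bag — forcing width ≥ 2. Combining the bounds, tw(G) = 2.

Treewidth 2.
Bags: B1 = {0, 3, 4}  B2 = {0, 1, 4}  B3 = {0, 1, 2}
Tree: B1–B2, B2–B3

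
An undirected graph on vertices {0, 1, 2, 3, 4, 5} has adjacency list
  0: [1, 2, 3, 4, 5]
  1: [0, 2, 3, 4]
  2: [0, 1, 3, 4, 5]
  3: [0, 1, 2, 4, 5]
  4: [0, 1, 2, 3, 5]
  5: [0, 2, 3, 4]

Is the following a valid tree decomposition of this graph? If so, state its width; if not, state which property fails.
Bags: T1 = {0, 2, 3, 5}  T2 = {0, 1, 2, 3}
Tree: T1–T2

A tree decomposition must satisfy three properties: every vertex lies in some bag; for every edge, both endpoints lie together in some bag; and for every vertex, the bags containing it form a connected subtree. Here vertex 4 appears in no bag, so the decomposition is invalid.

No — vertex 4 appears in no bag.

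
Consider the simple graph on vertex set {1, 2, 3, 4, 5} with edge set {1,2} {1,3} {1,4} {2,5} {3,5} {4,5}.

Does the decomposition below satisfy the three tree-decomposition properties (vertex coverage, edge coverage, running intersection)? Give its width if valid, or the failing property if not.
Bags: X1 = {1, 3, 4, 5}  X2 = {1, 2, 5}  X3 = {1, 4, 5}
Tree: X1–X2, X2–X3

A tree decomposition must satisfy three properties: every vertex lies in some bag; for every edge, both endpoints lie together in some bag; and for every vertex, the bags containing it form a connected subtree. Here bags containing vertex 4 are not connected in the tree, so the decomposition is invalid.

No — bags containing vertex 4 are not connected in the tree.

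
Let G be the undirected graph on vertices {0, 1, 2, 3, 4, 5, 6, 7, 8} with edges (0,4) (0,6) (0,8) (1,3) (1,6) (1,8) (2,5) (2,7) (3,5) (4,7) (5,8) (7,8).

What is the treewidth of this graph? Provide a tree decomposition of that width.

Every bag has size at most 4, so the width is 4 − 1 = 3 and tw(G) ≤ 3. For the lower bound: the 4 vertex sets {2,3,5}, {7}, {8}, {0,1,4,6} are disjoint, each induces a connected subgraph, and every pair is joined by at least one edge of G. Contracting each set to a single vertex therefore yields K_{4} as a minor, and since treewidth is minor-monotone, tw(G) ≥ tw(K_{4}) = 3. Therefore the treewidth is 3.

Treewidth 3.
Bags: B1 = {2, 3, 5, 7}  B2 = {3, 5, 7, 8}  B3 = {1, 3, 7, 8}  B4 = {1, 4, 7, 8}  B5 = {0, 1, 4, 8}  B6 = {0, 1, 4, 6}
Tree: B1–B2, B2–B3, B3–B4, B4–B5, B5–B6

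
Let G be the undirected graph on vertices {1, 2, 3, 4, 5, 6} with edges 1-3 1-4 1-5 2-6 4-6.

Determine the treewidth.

1

A width-1 tree decomposition is:
Bags: B1 = {1, 4}  B2 = {1, 5}  B3 = {1, 3}  B4 = {4, 6}  B5 = {2, 6}
Tree: B1–B2, B1–B3, B1–B4, B4–B5
The largest bag has 2 vertices, giving width 1; this decomposition certifies tw(G) ≤ 1. Since G has at least one edge (e.g. 1–4), it is not an edgeless graph, so tw(G) ≥ 1. Therefore the treewidth is 1.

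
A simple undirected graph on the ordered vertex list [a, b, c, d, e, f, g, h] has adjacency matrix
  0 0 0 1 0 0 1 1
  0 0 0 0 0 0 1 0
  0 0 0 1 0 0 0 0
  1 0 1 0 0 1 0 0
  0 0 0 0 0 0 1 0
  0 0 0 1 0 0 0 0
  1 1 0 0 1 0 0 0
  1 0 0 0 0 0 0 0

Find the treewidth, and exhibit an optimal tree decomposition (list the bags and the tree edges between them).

Treewidth 1.
One optimal decomposition is:
Bags: B1 = {a, h}  B2 = {a, g}  B3 = {a, d}  B4 = {b, g}  B5 = {e, g}  B6 = {c, d}  B7 = {d, f}
Tree: B1–B2, B1–B3, B2–B4, B4–B5, B3–B6, B6–B7

Each bag holds 2 vertices, so the decomposition has width 1, which upper-bounds the treewidth. Since G has at least one edge (e.g. h–a), it is not an edgeless graph, so tw(G) ≥ 1. Hence tw(G) = 1 exactly.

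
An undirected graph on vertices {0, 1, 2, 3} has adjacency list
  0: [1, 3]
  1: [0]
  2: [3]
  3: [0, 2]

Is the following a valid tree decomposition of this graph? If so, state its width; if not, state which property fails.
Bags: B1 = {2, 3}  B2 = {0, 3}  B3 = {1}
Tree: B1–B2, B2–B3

No — edge (0,1) lies in no bag.

A tree decomposition must satisfy three properties: every vertex lies in some bag; for every edge, both endpoints lie together in some bag; and for every vertex, the bags containing it form a connected subtree. Here edge (0,1) lies in no bag, so the decomposition is invalid.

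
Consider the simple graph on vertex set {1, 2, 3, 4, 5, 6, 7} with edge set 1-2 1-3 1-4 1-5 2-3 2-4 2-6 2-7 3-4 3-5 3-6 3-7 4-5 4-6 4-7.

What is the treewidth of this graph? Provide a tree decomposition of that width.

Treewidth 3.
Bags: B1 = {2, 3, 4, 6}  B2 = {2, 3, 4, 7}  B3 = {1, 2, 3, 4}  B4 = {1, 3, 4, 5}
Tree: B1–B2, B2–B3, B3–B4

The largest bag has 4 vertices, giving width 3; this decomposition certifies tw(G) ≤ 3. On the other hand G contains the 4-clique {1, 2, 3, 4}. A clique must lie in a single bag of any decomposition, so no decomposition can have width below 3. Combining the bounds, tw(G) = 3.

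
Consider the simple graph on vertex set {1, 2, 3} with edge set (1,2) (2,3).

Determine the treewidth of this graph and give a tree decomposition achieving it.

Every bag has size at most 2, so the width is 2 − 1 = 1 and tw(G) ≤ 1. G has an edge, so its treewidth is at least 1. Hence tw(G) = 1 exactly.

Treewidth 1.
One optimal decomposition is:
Bags: B1 = {1, 2}  B2 = {2, 3}
Tree: B1–B2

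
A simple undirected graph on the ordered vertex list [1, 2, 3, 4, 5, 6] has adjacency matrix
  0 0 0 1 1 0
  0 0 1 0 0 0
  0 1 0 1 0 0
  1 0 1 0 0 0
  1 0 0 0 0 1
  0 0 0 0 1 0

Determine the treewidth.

A width-1 tree decomposition is:
Bags: B1 = {2, 3}  B2 = {3, 4}  B3 = {1, 4}  B4 = {1, 5}  B5 = {5, 6}
Tree: B1–B2, B2–B3, B3–B4, B4–B5
The largest bag has 2 vertices, giving width 1; this decomposition certifies tw(G) ≤ 1. Since G has at least one edge (e.g. 2–3), it is not an edgeless graph, so tw(G) ≥ 1. Therefore the treewidth is 1.

1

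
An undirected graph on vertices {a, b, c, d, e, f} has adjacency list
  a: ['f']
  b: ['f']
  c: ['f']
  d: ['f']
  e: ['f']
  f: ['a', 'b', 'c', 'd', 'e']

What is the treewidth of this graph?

A width-1 tree decomposition is:
Bags: B1 = {b, f}  B2 = {e, f}  B3 = {c, f}  B4 = {a, f}  B5 = {d, f}
Tree: B1–B2, B1–B3, B2–B4, B3–B5
Each bag holds 2 vertices, so the decomposition has width 1, which upper-bounds the treewidth. Since G has at least one edge (e.g. b–f), it is not an edgeless graph, so tw(G) ≥ 1. Hence tw(G) = 1 exactly.

1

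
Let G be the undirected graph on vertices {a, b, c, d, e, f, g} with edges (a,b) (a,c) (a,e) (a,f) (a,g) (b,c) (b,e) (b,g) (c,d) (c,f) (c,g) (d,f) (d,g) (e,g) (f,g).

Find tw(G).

A width-3 tree decomposition is:
Bags: B1 = {c, d, f, g}  B2 = {a, c, f, g}  B3 = {a, b, c, g}  B4 = {a, b, e, g}
Tree: B1–B2, B2–B3, B3–B4
Each bag holds 4 vertices, so the decomposition has width 3, which upper-bounds the treewidth. On the other hand G contains the 4-clique {a, b, e, g}. A clique must lie in a single bag of any decomposition, so no decomposition can have width below 3. The upper and lower bounds meet at 3, so that is the treewidth.

3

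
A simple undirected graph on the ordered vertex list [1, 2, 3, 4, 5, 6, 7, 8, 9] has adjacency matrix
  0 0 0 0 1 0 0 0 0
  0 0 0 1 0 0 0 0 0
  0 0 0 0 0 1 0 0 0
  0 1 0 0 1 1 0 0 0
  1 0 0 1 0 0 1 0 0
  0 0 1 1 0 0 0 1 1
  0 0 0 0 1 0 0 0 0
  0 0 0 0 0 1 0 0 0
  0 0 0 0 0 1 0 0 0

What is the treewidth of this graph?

1

A width-1 tree decomposition is:
Bags: B1 = {4, 6}  B2 = {4, 5}  B3 = {2, 4}  B4 = {6, 8}  B5 = {3, 6}  B6 = {5, 7}  B7 = {6, 9}  B8 = {1, 5}
Tree: B1–B2, B2–B3, B1–B4, B4–B5, B2–B6, B5–B7, B2–B8
Each bag holds 2 vertices, so the decomposition has width 1, which upper-bounds the treewidth. Since G has at least one edge (e.g. 4–6), it is not an edgeless graph, so tw(G) ≥ 1. Combining the bounds, tw(G) = 1.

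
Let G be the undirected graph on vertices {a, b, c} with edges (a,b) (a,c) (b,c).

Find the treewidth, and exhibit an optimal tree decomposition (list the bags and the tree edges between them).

A single bag containing all 3 vertices is trivially a valid decomposition of width 2. For the lower bound, the 3 vertices {a, b, c} are pairwise adjacent, and any tree decomposition puts a clique entirely inside one bag — forcing width ≥ 2. Hence tw(G) = 2 exactly.

Treewidth 2.
One such decomposition:
Bags: B1 = {a, b, c}
Tree: (single bag)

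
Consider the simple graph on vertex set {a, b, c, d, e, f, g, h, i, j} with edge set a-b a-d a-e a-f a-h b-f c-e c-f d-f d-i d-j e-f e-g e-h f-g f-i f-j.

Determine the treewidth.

2

A width-2 tree decomposition is:
Bags: B1 = {a, d, f}  B2 = {a, e, f}  B3 = {a, b, f}  B4 = {d, f, i}  B5 = {a, e, h}  B6 = {c, e, f}  B7 = {e, f, g}  B8 = {d, f, j}
Tree: B1–B2, B1–B3, B1–B4, B2–B5, B2–B6, B2–B7, B1–B8
The largest bag has 3 vertices, giving width 2; this decomposition certifies tw(G) ≤ 2. Conversely, {a, e, h} is a clique of size 3, and the vertices of any clique must share a bag in every tree decomposition; so some bag has ≥ 3 vertices and tw(G) ≥ 2. Hence tw(G) = 2 exactly.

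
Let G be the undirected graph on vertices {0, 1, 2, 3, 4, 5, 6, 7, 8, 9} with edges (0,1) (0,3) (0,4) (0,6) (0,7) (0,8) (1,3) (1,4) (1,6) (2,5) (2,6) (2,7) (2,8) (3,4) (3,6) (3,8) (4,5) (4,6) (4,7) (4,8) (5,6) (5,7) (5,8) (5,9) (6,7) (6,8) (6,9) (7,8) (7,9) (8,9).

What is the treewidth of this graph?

4

A width-4 tree decomposition is:
Bags: B1 = {4, 5, 6, 7, 8}  B2 = {2, 5, 6, 7, 8}  B3 = {0, 4, 6, 7, 8}  B4 = {0, 3, 4, 6, 8}  B5 = {5, 6, 7, 8, 9}  B6 = {0, 1, 3, 4, 6}
Tree: B1–B2, B1–B3, B3–B4, B2–B5, B4–B6
Each bag holds 5 vertices, so the decomposition has width 4, which upper-bounds the treewidth. On the other hand G contains the 5-clique {0, 3, 4, 6, 8}. A clique must lie in a single bag of any decomposition, so no decomposition can have width below 4. Combining the bounds, tw(G) = 4.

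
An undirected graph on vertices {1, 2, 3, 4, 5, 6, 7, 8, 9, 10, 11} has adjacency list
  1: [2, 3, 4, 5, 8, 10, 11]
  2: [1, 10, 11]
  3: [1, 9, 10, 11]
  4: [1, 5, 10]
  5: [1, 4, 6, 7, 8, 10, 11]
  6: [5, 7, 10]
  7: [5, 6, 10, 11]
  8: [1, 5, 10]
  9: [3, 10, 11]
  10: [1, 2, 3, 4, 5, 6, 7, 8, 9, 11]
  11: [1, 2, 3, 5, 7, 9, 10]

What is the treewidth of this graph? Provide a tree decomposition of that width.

Treewidth 3.
Bags: B1 = {1, 2, 10, 11}  B2 = {1, 3, 10, 11}  B3 = {1, 5, 10, 11}  B4 = {3, 9, 10, 11}  B5 = {1, 5, 8, 10}  B6 = {1, 4, 5, 10}  B7 = {5, 7, 10, 11}  B8 = {5, 6, 7, 10}
Tree: B1–B2, B2–B3, B2–B4, B3–B5, B5–B6, B3–B7, B7–B8

Every bag has size at most 4, so the width is 4 − 1 = 3 and tw(G) ≤ 3. For the lower bound, the 4 vertices {1, 2, 10, 11} are pairwise adjacent, and any tree decomposition puts a clique entirely inside one bag — forcing width ≥ 3. Therefore the treewidth is 3.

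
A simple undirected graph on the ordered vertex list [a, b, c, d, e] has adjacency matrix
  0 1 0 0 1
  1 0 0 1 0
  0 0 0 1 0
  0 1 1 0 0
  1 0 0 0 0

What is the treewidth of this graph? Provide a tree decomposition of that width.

Every bag has size at most 2, so the width is 2 − 1 = 1 and tw(G) ≤ 1. Any graph with an edge has treewidth ≥ 1, and G has the edge c–d. Therefore the treewidth is 1.

Treewidth 1.
Bags: B1 = {c, d}  B2 = {b, d}  B3 = {a, b}  B4 = {a, e}
Tree: B1–B2, B2–B3, B3–B4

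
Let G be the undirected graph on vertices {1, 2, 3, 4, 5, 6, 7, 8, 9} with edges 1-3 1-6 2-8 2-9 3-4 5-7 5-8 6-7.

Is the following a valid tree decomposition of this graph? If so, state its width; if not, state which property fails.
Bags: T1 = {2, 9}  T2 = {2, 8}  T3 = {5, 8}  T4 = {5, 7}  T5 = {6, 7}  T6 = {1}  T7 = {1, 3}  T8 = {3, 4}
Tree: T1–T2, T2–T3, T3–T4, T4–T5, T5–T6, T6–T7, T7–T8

No — edge (6,1) lies in no bag.

A tree decomposition must satisfy three properties: every vertex lies in some bag; for every edge, both endpoints lie together in some bag; and for every vertex, the bags containing it form a connected subtree. Here edge (6,1) lies in no bag, so the decomposition is invalid.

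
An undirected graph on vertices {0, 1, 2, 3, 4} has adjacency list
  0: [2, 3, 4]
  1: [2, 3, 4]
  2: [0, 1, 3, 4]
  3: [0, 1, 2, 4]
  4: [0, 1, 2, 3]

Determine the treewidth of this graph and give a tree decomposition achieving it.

Every bag has size at most 4, so the width is 4 − 1 = 3 and tw(G) ≤ 3. On the other hand G contains the 4-clique {0, 2, 3, 4}. A clique must lie in a single bag of any decomposition, so no decomposition can have width below 3. The upper and lower bounds meet at 3, so that is the treewidth.

Treewidth 3.
Bags: B1 = {1, 2, 3, 4}  B2 = {0, 2, 3, 4}
Tree: B1–B2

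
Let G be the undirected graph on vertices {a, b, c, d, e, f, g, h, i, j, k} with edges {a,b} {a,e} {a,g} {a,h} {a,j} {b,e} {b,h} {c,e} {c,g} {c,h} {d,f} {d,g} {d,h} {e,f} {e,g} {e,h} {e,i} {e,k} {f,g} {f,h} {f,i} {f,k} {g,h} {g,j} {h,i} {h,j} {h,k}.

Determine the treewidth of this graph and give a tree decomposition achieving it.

Treewidth 3.
One such decomposition:
Bags: B1 = {e, f, g, h}  B2 = {e, f, h, k}  B3 = {a, e, g, h}  B4 = {a, b, e, h}  B5 = {c, e, g, h}  B6 = {a, g, h, j}  B7 = {e, f, h, i}  B8 = {d, f, g, h}
Tree: B1–B2, B1–B3, B3–B4, B1–B5, B3–B6, B1–B7, B1–B8

Every bag has size at most 4, so the width is 4 − 1 = 3 and tw(G) ≤ 3. For the lower bound, the 4 vertices {d, f, g, h} are pairwise adjacent, and any tree decomposition puts a clique entirely inside one bag — forcing width ≥ 3. Hence tw(G) = 3 exactly.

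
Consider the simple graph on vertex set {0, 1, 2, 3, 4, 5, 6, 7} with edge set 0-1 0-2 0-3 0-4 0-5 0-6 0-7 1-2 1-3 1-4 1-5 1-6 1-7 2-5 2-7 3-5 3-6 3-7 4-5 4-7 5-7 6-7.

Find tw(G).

A width-4 tree decomposition is:
Bags: B1 = {0, 1, 4, 5, 7}  B2 = {0, 1, 3, 5, 7}  B3 = {0, 1, 3, 6, 7}  B4 = {0, 1, 2, 5, 7}
Tree: B1–B2, B2–B3, B2–B4
Each bag holds 5 vertices, so the decomposition has width 4, which upper-bounds the treewidth. Conversely, {0, 1, 2, 5, 7} is a clique of size 5, and the vertices of any clique must share a bag in every tree decomposition; so some bag has ≥ 5 vertices and tw(G) ≥ 4. Combining the bounds, tw(G) = 4.

4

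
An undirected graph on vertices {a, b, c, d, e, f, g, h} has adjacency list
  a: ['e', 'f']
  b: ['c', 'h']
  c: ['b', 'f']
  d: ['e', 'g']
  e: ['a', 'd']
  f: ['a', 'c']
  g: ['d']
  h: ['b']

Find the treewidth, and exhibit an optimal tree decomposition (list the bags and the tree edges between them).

Treewidth 1.
Bags: B1 = {d, g}  B2 = {d, e}  B3 = {a, e}  B4 = {a, f}  B5 = {c, f}  B6 = {b, c}  B7 = {b, h}
Tree: B1–B2, B2–B3, B3–B4, B4–B5, B5–B6, B6–B7

Each bag holds 2 vertices, so the decomposition has width 1, which upper-bounds the treewidth. G has an edge, so its treewidth is at least 1. The upper and lower bounds meet at 1, so that is the treewidth.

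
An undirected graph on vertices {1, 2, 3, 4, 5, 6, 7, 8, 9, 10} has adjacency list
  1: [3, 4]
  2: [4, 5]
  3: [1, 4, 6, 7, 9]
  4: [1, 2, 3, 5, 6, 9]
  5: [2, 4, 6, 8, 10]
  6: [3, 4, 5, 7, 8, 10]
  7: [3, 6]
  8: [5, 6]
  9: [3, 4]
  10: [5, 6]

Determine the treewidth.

A width-2 tree decomposition is:
Bags: B1 = {3, 4, 9}  B2 = {3, 4, 6}  B3 = {4, 5, 6}  B4 = {2, 4, 5}  B5 = {3, 6, 7}  B6 = {5, 6, 10}  B7 = {5, 6, 8}  B8 = {1, 3, 4}
Tree: B1–B2, B2–B3, B3–B4, B2–B5, B3–B6, B3–B7, B2–B8
Each bag holds 3 vertices, so the decomposition has width 2, which upper-bounds the treewidth. For the lower bound, the 3 vertices {5, 6, 8} are pairwise adjacent, and any tree decomposition puts a clique entirely inside one bag — forcing width ≥ 2. The upper and lower bounds meet at 2, so that is the treewidth.

2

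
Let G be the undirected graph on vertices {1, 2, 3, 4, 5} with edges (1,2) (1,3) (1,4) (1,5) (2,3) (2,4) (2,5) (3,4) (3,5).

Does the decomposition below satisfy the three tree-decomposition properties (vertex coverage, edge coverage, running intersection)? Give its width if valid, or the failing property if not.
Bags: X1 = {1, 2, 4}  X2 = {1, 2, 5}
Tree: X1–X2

No — vertex 3 appears in no bag.

A tree decomposition must satisfy three properties: every vertex lies in some bag; for every edge, both endpoints lie together in some bag; and for every vertex, the bags containing it form a connected subtree. Here vertex 3 appears in no bag, so the decomposition is invalid.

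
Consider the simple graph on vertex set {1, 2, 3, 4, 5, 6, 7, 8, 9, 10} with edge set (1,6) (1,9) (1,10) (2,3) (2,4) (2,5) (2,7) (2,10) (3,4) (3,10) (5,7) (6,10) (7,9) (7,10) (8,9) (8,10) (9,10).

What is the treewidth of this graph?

A width-2 tree decomposition is:
Bags: B1 = {1, 9, 10}  B2 = {7, 9, 10}  B3 = {2, 7, 10}  B4 = {2, 5, 7}  B5 = {2, 3, 10}  B6 = {1, 6, 10}  B7 = {2, 3, 4}  B8 = {8, 9, 10}
Tree: B1–B2, B2–B3, B3–B4, B3–B5, B1–B6, B5–B7, B2–B8
Each bag holds 3 vertices, so the decomposition has width 2, which upper-bounds the treewidth. For the lower bound, the 3 vertices {8, 9, 10} are pairwise adjacent, and any tree decomposition puts a clique entirely inside one bag — forcing width ≥ 2. Combining the bounds, tw(G) = 2.

2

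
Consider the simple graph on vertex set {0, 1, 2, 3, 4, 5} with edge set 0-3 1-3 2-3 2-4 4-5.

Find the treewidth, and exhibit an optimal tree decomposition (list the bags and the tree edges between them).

The largest bag has 2 vertices, giving width 1; this decomposition certifies tw(G) ≤ 1. Since G has at least one edge (e.g. 3–2), it is not an edgeless graph, so tw(G) ≥ 1. Hence tw(G) = 1 exactly.

Treewidth 1.
One such decomposition:
Bags: B1 = {2, 3}  B2 = {2, 4}  B3 = {0, 3}  B4 = {4, 5}  B5 = {1, 3}
Tree: B1–B2, B1–B3, B2–B4, B1–B5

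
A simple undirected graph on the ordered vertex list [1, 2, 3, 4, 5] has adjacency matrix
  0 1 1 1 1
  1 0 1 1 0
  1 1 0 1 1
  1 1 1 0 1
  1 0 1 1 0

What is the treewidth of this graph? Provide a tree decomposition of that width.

The largest bag has 4 vertices, giving width 3; this decomposition certifies tw(G) ≤ 3. On the other hand G contains the 4-clique {1, 2, 3, 4}. A clique must lie in a single bag of any decomposition, so no decomposition can have width below 3. Therefore the treewidth is 3.

Treewidth 3.
Bags: B1 = {1, 2, 3, 4}  B2 = {1, 3, 4, 5}
Tree: B1–B2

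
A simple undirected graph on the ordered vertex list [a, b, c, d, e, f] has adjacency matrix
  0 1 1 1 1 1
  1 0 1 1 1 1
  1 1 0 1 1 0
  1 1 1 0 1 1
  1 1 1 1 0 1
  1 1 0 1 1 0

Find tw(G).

A width-4 tree decomposition is:
Bags: B1 = {a, b, d, e, f}  B2 = {a, b, c, d, e}
Tree: B1–B2
Each bag holds 5 vertices, so the decomposition has width 4, which upper-bounds the treewidth. Conversely, {a, b, c, d, e} is a clique of size 5, and the vertices of any clique must share a bag in every tree decomposition; so some bag has ≥ 5 vertices and tw(G) ≥ 4. Hence tw(G) = 4 exactly.

4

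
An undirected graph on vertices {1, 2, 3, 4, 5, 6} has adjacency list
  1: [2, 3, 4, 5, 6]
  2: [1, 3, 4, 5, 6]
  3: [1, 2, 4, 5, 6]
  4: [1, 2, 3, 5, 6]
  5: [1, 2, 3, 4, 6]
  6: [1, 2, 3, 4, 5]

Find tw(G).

5

A width-5 tree decomposition is:
Bags: B1 = {1, 2, 3, 4, 5, 6}
Tree: (single bag)
A single bag containing all 6 vertices is trivially a valid decomposition of width 5. For the lower bound, the 6 vertices {1, 2, 3, 4, 5, 6} are pairwise adjacent, and any tree decomposition puts a clique entirely inside one bag — forcing width ≥ 5. Hence tw(G) = 5 exactly.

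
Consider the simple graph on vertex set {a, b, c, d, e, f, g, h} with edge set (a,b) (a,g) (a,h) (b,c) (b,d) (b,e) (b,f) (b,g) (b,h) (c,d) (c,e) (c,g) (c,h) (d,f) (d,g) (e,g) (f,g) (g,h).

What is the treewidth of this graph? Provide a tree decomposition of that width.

The largest bag has 4 vertices, giving width 3; this decomposition certifies tw(G) ≤ 3. On the other hand G contains the 4-clique {a, b, g, h}. A clique must lie in a single bag of any decomposition, so no decomposition can have width below 3. Hence tw(G) = 3 exactly.

Treewidth 3.
Bags: B1 = {b, c, d, g}  B2 = {b, d, f, g}  B3 = {b, c, g, h}  B4 = {a, b, g, h}  B5 = {b, c, e, g}
Tree: B1–B2, B1–B3, B3–B4, B1–B5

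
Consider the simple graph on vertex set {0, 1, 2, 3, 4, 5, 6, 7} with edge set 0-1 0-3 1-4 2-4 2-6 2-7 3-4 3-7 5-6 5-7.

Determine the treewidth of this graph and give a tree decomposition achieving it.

Treewidth 2.
Bags: B1 = {0, 1, 3}  B2 = {1, 3, 4}  B3 = {3, 4, 7}  B4 = {2, 4, 7}  B5 = {2, 5, 7}  B6 = {2, 5, 6}
Tree: B1–B2, B2–B3, B3–B4, B4–B5, B5–B6

The largest bag has 3 vertices, giving width 2; this decomposition certifies tw(G) ≤ 2. The edges 0–1–4–3–0 form a cycle, so G is not a tree and its treewidth is at least 2. Hence tw(G) = 2 exactly.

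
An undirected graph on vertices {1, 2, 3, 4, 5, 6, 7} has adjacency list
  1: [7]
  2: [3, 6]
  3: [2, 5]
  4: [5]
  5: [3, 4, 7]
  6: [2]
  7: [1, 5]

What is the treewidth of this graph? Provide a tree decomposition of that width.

Treewidth 1.
One such decomposition:
Bags: B1 = {5, 7}  B2 = {3, 5}  B3 = {2, 3}  B4 = {4, 5}  B5 = {2, 6}  B6 = {1, 7}
Tree: B1–B2, B2–B3, B2–B4, B3–B5, B1–B6

The largest bag has 2 vertices, giving width 1; this decomposition certifies tw(G) ≤ 1. Since G has at least one edge (e.g. 5–7), it is not an edgeless graph, so tw(G) ≥ 1. Combining the bounds, tw(G) = 1.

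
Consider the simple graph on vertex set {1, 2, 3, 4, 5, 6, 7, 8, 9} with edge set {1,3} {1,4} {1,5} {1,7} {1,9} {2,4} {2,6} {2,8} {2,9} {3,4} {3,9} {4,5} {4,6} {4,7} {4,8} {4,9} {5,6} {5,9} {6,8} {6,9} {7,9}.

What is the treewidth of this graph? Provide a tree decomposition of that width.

Every bag has size at most 4, so the width is 4 − 1 = 3 and tw(G) ≤ 3. On the other hand G contains the 4-clique {2, 4, 6, 8}. A clique must lie in a single bag of any decomposition, so no decomposition can have width below 3. Therefore the treewidth is 3.

Treewidth 3.
One such decomposition:
Bags: B1 = {1, 4, 5, 9}  B2 = {4, 5, 6, 9}  B3 = {1, 4, 7, 9}  B4 = {2, 4, 6, 9}  B5 = {1, 3, 4, 9}  B6 = {2, 4, 6, 8}
Tree: B1–B2, B1–B3, B2–B4, B1–B5, B4–B6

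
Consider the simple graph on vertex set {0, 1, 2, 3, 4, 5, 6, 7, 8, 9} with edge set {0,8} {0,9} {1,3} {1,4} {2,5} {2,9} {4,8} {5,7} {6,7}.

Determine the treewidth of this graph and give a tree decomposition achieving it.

Every bag has size at most 2, so the width is 2 − 1 = 1 and tw(G) ≤ 1. Since G has at least one edge (e.g. 6–7), it is not an edgeless graph, so tw(G) ≥ 1. Hence tw(G) = 1 exactly.

Treewidth 1.
Bags: B1 = {6, 7}  B2 = {5, 7}  B3 = {2, 5}  B4 = {2, 9}  B5 = {0, 9}  B6 = {0, 8}  B7 = {4, 8}  B8 = {1, 4}  B9 = {1, 3}
Tree: B1–B2, B2–B3, B3–B4, B4–B5, B5–B6, B6–B7, B7–B8, B8–B9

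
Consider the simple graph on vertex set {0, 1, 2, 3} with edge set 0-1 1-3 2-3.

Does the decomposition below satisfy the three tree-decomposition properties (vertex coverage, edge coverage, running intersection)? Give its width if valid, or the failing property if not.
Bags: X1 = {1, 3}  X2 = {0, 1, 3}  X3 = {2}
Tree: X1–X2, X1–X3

No — edge (3,2) lies in no bag.

A tree decomposition must satisfy three properties: every vertex lies in some bag; for every edge, both endpoints lie together in some bag; and for every vertex, the bags containing it form a connected subtree. Here edge (3,2) lies in no bag, so the decomposition is invalid.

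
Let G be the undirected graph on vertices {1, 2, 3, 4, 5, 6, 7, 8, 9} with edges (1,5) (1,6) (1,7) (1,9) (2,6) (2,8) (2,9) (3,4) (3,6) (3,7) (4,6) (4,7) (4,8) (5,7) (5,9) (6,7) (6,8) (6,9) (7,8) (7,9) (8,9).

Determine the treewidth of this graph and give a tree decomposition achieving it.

Each bag holds 4 vertices, so the decomposition has width 3, which upper-bounds the treewidth. Conversely, {1, 5, 7, 9} is a clique of size 4, and the vertices of any clique must share a bag in every tree decomposition; so some bag has ≥ 4 vertices and tw(G) ≥ 3. The upper and lower bounds meet at 3, so that is the treewidth.

Treewidth 3.
One such decomposition:
Bags: B1 = {4, 6, 7, 8}  B2 = {6, 7, 8, 9}  B3 = {1, 6, 7, 9}  B4 = {1, 5, 7, 9}  B5 = {2, 6, 8, 9}  B6 = {3, 4, 6, 7}
Tree: B1–B2, B2–B3, B3–B4, B2–B5, B1–B6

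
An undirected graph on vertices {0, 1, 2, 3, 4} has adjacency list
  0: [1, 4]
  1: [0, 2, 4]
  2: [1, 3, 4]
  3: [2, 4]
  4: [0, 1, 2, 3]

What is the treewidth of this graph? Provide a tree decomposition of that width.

Treewidth 2.
One optimal decomposition is:
Bags: B1 = {1, 2, 4}  B2 = {2, 3, 4}  B3 = {0, 1, 4}
Tree: B1–B2, B1–B3

Each bag holds 3 vertices, so the decomposition has width 2, which upper-bounds the treewidth. On the other hand G contains the 3-clique {0, 1, 4}. A clique must lie in a single bag of any decomposition, so no decomposition can have width below 2. The upper and lower bounds meet at 2, so that is the treewidth.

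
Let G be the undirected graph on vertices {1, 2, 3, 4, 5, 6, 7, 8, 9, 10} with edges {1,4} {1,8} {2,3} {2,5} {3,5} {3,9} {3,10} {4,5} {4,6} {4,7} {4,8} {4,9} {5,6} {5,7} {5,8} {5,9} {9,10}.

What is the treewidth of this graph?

A width-2 tree decomposition is:
Bags: B1 = {3, 5, 9}  B2 = {2, 3, 5}  B3 = {4, 5, 9}  B4 = {4, 5, 8}  B5 = {4, 5, 7}  B6 = {3, 9, 10}  B7 = {1, 4, 8}  B8 = {4, 5, 6}
Tree: B1–B2, B1–B3, B3–B4, B3–B5, B1–B6, B4–B7, B3–B8
Each bag holds 3 vertices, so the decomposition has width 2, which upper-bounds the treewidth. For the lower bound, the 3 vertices {1, 4, 8} are pairwise adjacent, and any tree decomposition puts a clique entirely inside one bag — forcing width ≥ 2. The upper and lower bounds meet at 2, so that is the treewidth.

2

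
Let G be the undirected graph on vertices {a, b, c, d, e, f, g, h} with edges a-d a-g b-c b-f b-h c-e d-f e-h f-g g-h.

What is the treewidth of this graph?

2

A width-2 tree decomposition is:
Bags: B1 = {a, d, g}  B2 = {d, f, g}  B3 = {f, g, h}  B4 = {b, f, h}  B5 = {b, e, h}  B6 = {b, c, e}
Tree: B1–B2, B2–B3, B3–B4, B4–B5, B5–B6
The largest bag has 3 vertices, giving width 2; this decomposition certifies tw(G) ≤ 2. The edges a–d–f–g–a form a cycle, so G is not a tree and its treewidth is at least 2. The upper and lower bounds meet at 2, so that is the treewidth.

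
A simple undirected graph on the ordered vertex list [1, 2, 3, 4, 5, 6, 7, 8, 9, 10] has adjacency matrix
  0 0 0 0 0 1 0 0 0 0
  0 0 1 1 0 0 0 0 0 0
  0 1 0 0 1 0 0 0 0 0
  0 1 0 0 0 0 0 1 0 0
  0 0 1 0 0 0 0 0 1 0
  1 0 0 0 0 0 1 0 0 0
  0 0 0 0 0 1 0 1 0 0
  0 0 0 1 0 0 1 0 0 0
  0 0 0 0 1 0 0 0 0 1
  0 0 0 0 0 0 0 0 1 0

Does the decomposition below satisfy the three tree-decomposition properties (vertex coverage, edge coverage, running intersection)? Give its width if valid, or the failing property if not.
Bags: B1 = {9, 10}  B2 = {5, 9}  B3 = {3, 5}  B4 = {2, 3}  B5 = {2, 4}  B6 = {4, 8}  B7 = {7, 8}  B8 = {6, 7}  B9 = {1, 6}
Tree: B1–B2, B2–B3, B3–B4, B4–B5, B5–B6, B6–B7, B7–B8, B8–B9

Yes; width 1.

Checking the three conditions: (i) the bags cover all of {1, 2, 3, 4, 5, 6, 7, 8, 9, 10}; (ii) for each edge, some bag contains both endpoints; (iii) the bags containing any fixed vertex form a subtree. All hold, so the decomposition is valid with width 2 − 1 = 1.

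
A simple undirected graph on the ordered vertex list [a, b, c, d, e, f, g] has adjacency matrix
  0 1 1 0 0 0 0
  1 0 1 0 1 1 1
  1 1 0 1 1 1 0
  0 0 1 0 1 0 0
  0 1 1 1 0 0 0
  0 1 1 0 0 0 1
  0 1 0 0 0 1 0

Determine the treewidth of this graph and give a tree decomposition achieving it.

Each bag holds 3 vertices, so the decomposition has width 2, which upper-bounds the treewidth. On the other hand G contains the 3-clique {b, f, g}. A clique must lie in a single bag of any decomposition, so no decomposition can have width below 2. Hence tw(G) = 2 exactly.

Treewidth 2.
One optimal decomposition is:
Bags: B1 = {b, c, e}  B2 = {b, c, f}  B3 = {c, d, e}  B4 = {b, f, g}  B5 = {a, b, c}
Tree: B1–B2, B1–B3, B2–B4, B1–B5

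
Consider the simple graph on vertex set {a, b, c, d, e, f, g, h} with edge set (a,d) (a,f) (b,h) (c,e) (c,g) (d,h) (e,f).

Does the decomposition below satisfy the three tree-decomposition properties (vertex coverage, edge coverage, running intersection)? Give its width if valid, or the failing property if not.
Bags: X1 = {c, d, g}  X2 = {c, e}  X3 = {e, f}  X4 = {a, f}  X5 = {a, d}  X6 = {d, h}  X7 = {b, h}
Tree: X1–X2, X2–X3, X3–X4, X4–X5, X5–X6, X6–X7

No — bags containing vertex d are not connected in the tree.

A tree decomposition must satisfy three properties: every vertex lies in some bag; for every edge, both endpoints lie together in some bag; and for every vertex, the bags containing it form a connected subtree. Here bags containing vertex d are not connected in the tree, so the decomposition is invalid.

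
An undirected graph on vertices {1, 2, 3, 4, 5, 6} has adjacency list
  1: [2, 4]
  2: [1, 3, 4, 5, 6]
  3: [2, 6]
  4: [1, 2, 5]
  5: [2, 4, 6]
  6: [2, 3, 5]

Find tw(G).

2

A width-2 tree decomposition is:
Bags: B1 = {2, 4, 5}  B2 = {2, 5, 6}  B3 = {1, 2, 4}  B4 = {2, 3, 6}
Tree: B1–B2, B1–B3, B2–B4
Each bag holds 3 vertices, so the decomposition has width 2, which upper-bounds the treewidth. Conversely, {2, 3, 6} is a clique of size 3, and the vertices of any clique must share a bag in every tree decomposition; so some bag has ≥ 3 vertices and tw(G) ≥ 2. Combining the bounds, tw(G) = 2.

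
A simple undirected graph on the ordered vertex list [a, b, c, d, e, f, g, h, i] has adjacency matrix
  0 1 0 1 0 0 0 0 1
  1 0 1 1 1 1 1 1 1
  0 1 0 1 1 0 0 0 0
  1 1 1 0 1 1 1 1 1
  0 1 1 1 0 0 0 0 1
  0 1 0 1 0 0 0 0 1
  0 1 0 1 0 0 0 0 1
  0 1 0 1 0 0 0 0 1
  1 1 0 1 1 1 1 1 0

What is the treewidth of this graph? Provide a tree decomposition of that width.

Each bag holds 4 vertices, so the decomposition has width 3, which upper-bounds the treewidth. Conversely, {b, c, d, e} is a clique of size 4, and the vertices of any clique must share a bag in every tree decomposition; so some bag has ≥ 4 vertices and tw(G) ≥ 3. Therefore the treewidth is 3.

Treewidth 3.
One optimal decomposition is:
Bags: B1 = {b, d, e, i}  B2 = {b, d, f, i}  B3 = {b, c, d, e}  B4 = {b, d, g, i}  B5 = {b, d, h, i}  B6 = {a, b, d, i}
Tree: B1–B2, B1–B3, B2–B4, B2–B5, B5–B6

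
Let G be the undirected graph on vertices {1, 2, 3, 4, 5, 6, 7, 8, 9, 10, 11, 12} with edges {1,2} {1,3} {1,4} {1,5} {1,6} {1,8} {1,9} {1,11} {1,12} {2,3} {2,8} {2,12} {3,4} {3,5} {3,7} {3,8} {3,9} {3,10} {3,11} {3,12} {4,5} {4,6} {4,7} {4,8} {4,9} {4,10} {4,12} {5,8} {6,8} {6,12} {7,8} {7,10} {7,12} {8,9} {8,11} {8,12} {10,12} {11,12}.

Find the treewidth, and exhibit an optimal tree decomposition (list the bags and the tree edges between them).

Every bag has size at most 5, so the width is 5 − 1 = 4 and tw(G) ≤ 4. For the lower bound, the 5 vertices {1, 2, 3, 8, 12} are pairwise adjacent, and any tree decomposition puts a clique entirely inside one bag — forcing width ≥ 4. The upper and lower bounds meet at 4, so that is the treewidth.

Treewidth 4.
One optimal decomposition is:
Bags: B1 = {1, 3, 4, 8, 12}  B2 = {1, 4, 6, 8, 12}  B3 = {1, 3, 8, 11, 12}  B4 = {3, 4, 7, 8, 12}  B5 = {1, 3, 4, 5, 8}  B6 = {3, 4, 7, 10, 12}  B7 = {1, 2, 3, 8, 12}  B8 = {1, 3, 4, 8, 9}
Tree: B1–B2, B1–B3, B1–B4, B1–B5, B4–B6, B3–B7, B1–B8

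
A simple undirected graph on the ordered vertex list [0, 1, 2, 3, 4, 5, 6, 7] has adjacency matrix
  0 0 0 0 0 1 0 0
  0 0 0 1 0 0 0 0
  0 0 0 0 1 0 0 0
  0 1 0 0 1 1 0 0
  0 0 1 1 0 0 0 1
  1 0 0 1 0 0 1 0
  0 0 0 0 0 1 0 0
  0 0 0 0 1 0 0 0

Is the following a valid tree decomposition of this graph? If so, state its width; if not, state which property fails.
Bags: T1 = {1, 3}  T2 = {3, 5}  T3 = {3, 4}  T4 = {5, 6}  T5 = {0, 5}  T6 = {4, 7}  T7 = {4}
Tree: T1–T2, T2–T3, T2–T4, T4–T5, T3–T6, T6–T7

A tree decomposition must satisfy three properties: every vertex lies in some bag; for every edge, both endpoints lie together in some bag; and for every vertex, the bags containing it form a connected subtree. Here vertex 2 appears in no bag, so the decomposition is invalid.

No — vertex 2 appears in no bag.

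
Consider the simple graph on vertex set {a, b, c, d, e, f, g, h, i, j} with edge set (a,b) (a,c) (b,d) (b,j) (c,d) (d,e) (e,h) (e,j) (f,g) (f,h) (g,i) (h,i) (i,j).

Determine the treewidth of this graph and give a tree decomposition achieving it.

Each bag holds 3 vertices, so the decomposition has width 2, which upper-bounds the treewidth. Since f–g–i–h–f is a cycle in G, G is not acyclic. Forests are exactly the graphs of treewidth ≤ 1, so tw(G) ≥ 2. The upper and lower bounds meet at 2, so that is the treewidth.

Treewidth 2.
One optimal decomposition is:
Bags: B1 = {f, g, h}  B2 = {g, h, i}  B3 = {e, h, i}  B4 = {e, i, j}  B5 = {d, e, j}  B6 = {b, d, j}  B7 = {b, c, d}  B8 = {a, b, c}
Tree: B1–B2, B2–B3, B3–B4, B4–B5, B5–B6, B6–B7, B7–B8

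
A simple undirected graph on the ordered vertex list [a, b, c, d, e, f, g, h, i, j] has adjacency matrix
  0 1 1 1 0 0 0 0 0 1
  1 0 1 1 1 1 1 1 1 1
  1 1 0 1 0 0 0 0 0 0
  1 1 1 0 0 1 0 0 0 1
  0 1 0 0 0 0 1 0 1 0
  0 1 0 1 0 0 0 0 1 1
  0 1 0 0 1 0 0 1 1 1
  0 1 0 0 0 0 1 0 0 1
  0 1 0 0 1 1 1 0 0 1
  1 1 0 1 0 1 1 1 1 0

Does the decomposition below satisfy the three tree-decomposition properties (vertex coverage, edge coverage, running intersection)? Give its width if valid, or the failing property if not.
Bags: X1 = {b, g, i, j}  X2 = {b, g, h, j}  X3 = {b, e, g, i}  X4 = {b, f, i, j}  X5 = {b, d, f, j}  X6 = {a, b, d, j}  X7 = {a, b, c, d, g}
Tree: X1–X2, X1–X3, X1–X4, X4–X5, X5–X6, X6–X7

A tree decomposition must satisfy three properties: every vertex lies in some bag; for every edge, both endpoints lie together in some bag; and for every vertex, the bags containing it form a connected subtree. Here bags containing vertex g are not connected in the tree, so the decomposition is invalid.

No — bags containing vertex g are not connected in the tree.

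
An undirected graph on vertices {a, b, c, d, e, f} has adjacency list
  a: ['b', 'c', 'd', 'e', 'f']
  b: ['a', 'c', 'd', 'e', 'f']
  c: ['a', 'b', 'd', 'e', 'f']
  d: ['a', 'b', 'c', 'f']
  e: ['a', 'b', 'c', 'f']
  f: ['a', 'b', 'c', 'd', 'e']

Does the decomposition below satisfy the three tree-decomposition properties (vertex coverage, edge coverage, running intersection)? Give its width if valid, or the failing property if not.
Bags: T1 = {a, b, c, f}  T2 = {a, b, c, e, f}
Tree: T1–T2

No — vertex d appears in no bag.

A tree decomposition must satisfy three properties: every vertex lies in some bag; for every edge, both endpoints lie together in some bag; and for every vertex, the bags containing it form a connected subtree. Here vertex d appears in no bag, so the decomposition is invalid.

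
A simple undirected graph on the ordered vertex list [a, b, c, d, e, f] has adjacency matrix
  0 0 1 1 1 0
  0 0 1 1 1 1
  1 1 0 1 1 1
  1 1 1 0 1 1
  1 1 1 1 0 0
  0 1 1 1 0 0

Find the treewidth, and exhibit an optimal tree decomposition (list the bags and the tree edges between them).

Each bag holds 4 vertices, so the decomposition has width 3, which upper-bounds the treewidth. Conversely, {a, c, d, e} is a clique of size 4, and the vertices of any clique must share a bag in every tree decomposition; so some bag has ≥ 4 vertices and tw(G) ≥ 3. Hence tw(G) = 3 exactly.

Treewidth 3.
One such decomposition:
Bags: B1 = {b, c, d, e}  B2 = {a, c, d, e}  B3 = {b, c, d, f}
Tree: B1–B2, B1–B3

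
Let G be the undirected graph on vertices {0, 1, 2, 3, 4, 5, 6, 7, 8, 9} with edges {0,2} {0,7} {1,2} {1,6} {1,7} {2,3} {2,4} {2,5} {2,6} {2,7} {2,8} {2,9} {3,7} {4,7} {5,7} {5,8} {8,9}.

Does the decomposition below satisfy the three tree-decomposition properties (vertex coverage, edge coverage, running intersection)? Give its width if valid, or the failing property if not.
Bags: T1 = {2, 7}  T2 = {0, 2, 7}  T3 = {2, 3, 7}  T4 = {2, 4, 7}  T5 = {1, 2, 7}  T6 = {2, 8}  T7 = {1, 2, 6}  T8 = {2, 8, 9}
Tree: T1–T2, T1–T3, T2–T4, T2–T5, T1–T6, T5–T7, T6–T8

A tree decomposition must satisfy three properties: every vertex lies in some bag; for every edge, both endpoints lie together in some bag; and for every vertex, the bags containing it form a connected subtree. Here vertex 5 appears in no bag, so the decomposition is invalid.

No — vertex 5 appears in no bag.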